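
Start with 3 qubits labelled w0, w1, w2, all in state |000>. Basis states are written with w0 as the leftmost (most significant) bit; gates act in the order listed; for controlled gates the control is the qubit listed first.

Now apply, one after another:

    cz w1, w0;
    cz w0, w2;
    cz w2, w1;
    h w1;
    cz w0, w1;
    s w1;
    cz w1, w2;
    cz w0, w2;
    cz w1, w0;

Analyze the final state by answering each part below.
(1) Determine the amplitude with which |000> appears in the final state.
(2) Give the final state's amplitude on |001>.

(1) |000> carries amplitude sqrt(2)/2 in the final state.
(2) The final state's coefficient on |001> equals 0.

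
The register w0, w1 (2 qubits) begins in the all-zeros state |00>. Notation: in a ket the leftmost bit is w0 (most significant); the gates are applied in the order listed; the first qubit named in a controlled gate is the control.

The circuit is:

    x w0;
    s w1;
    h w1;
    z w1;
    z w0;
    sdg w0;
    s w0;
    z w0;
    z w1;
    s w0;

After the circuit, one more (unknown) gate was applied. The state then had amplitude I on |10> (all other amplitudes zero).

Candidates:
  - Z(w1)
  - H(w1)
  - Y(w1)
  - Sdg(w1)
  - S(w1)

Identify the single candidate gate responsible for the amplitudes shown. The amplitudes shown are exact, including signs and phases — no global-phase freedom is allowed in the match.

The applied gate was H(w1). Key observation: gates 4-9 undo each other exactly, leaving only the rest of the circuit to track.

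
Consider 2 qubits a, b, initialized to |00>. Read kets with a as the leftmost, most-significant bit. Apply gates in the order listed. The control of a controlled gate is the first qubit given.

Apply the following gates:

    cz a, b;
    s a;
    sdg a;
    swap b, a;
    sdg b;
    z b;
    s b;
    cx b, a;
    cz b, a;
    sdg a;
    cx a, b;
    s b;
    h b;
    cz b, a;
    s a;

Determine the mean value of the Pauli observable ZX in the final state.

The expectation value of ZX is 1.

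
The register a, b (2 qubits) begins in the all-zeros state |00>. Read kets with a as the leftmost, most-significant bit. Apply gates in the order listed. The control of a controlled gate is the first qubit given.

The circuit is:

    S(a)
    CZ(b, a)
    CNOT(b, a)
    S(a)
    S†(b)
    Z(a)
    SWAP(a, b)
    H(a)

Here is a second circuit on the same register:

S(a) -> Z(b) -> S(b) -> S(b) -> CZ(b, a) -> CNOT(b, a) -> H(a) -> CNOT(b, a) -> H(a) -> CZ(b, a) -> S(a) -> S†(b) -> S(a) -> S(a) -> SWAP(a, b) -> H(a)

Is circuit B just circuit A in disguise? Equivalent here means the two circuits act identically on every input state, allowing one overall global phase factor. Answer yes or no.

Yes — the two circuits implement the same unitary up to a global phase.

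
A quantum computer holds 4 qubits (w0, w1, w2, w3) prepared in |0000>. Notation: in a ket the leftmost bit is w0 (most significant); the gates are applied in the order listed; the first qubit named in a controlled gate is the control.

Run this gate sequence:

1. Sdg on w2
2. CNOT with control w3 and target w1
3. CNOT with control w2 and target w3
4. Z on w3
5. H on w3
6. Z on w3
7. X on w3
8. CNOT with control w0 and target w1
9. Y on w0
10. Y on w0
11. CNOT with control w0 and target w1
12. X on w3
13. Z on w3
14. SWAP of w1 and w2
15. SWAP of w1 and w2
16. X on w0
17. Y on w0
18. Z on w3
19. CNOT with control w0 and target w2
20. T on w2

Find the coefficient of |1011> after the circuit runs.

The final state's coefficient on |1011> equals 0.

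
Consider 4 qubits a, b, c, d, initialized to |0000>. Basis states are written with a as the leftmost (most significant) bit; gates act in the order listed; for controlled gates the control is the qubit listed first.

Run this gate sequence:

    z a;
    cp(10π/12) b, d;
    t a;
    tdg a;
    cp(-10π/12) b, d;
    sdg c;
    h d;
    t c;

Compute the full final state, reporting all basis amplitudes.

After the circuit, the state carries amplitude sqrt(2)/2 on |0000>, sqrt(2)/2 on |0001>, and 0 on every other basis state. Key observation: gates 2-5 undo each other exactly, leaving only the rest of the circuit to track.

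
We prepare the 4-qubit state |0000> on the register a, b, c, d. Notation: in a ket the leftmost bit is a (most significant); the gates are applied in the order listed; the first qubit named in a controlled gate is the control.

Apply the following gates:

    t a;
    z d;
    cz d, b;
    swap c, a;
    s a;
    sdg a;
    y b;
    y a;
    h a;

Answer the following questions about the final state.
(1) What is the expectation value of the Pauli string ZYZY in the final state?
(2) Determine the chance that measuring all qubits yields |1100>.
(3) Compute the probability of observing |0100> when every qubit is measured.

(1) The observable ZYZY averages to 0.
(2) Outcome |1100> occurs with probability 1/2.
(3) Outcome |0100> occurs with probability 1/2.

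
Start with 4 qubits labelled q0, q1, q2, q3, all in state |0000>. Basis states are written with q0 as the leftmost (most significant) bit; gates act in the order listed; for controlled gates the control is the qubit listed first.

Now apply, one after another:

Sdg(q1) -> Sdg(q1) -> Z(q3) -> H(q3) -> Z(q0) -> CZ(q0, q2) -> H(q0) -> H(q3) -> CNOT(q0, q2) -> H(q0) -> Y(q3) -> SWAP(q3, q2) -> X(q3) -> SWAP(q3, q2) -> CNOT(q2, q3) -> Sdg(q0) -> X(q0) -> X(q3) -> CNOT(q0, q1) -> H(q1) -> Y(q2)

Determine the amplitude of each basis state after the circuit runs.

The final amplitudes are 0 on |0000>, -sqrt(2)*I/4 on |0001>, -sqrt(2)*I/4 on |0010>, 0 on |0011>, 0 on |0100>, -sqrt(2)*I/4 on |0101>, -sqrt(2)*I/4 on |0110>, 0 on |0111>, 0 on |1000>, sqrt(2)/4 on |1001>, -sqrt(2)/4 on |1010>, 0 on |1011>, 0 on |1100>, -sqrt(2)/4 on |1101>, sqrt(2)/4 on |1110>, 0 on |1111>.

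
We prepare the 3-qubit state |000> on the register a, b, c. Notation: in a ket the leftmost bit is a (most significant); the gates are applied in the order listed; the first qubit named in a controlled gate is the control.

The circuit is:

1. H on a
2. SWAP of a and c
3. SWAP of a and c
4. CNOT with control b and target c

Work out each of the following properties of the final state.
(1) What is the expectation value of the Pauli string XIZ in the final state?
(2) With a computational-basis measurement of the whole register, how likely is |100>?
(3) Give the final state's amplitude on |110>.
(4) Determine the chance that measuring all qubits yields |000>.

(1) The expectation value of XIZ is 1. Key observation: gates 2-3 undo each other exactly, leaving only the rest of the circuit to track.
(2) A full measurement returns |100> with probability 1/2.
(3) The final state's coefficient on |110> equals 0.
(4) Outcome |000> occurs with probability 1/2.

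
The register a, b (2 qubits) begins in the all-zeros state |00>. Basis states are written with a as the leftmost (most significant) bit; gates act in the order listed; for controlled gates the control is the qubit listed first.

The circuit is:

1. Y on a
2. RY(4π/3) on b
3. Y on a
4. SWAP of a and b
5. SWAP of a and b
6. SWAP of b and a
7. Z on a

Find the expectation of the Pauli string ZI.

In the final state, ZI has expectation -1/2.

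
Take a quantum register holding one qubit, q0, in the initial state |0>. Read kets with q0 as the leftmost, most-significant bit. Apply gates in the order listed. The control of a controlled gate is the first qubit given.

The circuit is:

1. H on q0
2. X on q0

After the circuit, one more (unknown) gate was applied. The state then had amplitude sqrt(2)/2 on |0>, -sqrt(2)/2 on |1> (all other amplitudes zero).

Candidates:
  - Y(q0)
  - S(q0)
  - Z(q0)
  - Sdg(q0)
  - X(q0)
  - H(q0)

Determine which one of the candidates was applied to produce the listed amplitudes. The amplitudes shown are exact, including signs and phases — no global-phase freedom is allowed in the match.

The applied gate was Z(q0).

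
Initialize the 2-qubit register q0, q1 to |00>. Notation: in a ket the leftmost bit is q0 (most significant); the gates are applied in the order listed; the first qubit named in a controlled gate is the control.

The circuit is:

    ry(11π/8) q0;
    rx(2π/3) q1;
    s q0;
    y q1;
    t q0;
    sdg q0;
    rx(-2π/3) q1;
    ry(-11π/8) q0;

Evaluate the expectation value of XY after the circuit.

In the final state, XY has expectation -sqrt(6)/8 + sqrt(3)/8.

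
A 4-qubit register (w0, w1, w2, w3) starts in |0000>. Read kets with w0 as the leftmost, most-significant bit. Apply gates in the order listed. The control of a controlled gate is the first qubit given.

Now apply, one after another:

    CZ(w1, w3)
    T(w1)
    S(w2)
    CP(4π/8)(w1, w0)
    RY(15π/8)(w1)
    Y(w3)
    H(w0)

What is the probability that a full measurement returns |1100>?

A full measurement returns |1100> with probability 0.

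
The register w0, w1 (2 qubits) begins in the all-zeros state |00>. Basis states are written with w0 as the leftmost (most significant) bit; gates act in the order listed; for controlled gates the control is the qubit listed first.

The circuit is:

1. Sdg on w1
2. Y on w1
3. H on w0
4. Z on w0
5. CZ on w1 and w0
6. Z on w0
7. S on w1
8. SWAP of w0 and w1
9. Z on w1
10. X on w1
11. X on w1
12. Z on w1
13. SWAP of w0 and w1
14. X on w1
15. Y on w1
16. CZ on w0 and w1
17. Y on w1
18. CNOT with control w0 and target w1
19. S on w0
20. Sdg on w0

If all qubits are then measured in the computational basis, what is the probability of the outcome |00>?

The probability of measuring |00> is 1/2. Key observation: the block from step 8 through step 13 cancels to the identity and can be dropped.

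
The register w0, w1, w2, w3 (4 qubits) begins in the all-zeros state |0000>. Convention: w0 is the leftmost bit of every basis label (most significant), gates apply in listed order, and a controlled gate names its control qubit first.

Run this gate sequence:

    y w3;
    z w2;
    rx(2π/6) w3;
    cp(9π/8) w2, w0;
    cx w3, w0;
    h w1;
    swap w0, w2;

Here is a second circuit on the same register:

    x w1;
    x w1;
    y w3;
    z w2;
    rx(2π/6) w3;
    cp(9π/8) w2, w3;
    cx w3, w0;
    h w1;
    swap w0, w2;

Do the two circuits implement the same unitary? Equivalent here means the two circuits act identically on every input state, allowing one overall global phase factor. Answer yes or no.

No — the two circuits implement different unitaries, even allowing a global phase.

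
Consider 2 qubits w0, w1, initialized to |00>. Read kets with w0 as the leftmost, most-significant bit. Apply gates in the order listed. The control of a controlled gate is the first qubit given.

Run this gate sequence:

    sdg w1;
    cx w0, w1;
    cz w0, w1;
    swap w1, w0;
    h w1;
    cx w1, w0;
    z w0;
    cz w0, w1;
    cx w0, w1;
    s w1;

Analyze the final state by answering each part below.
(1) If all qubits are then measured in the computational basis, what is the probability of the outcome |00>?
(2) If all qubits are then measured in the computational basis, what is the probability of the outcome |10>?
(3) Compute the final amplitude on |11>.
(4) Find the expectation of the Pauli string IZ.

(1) A full measurement returns |00> with probability 1/2.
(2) The probability of measuring |10> is 1/2.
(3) |11> carries amplitude 0 in the final state.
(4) The expectation value of IZ is 1.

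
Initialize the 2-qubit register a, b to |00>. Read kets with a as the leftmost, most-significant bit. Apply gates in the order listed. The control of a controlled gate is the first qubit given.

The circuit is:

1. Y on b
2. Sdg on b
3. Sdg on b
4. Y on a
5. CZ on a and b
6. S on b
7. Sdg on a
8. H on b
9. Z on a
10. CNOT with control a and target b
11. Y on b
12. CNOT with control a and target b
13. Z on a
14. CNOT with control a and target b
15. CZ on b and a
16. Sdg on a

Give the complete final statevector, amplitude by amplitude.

The final amplitudes are 0 on |00>, 0 on |01>, sqrt(2)/2 on |10>, -sqrt(2)/2 on |11>.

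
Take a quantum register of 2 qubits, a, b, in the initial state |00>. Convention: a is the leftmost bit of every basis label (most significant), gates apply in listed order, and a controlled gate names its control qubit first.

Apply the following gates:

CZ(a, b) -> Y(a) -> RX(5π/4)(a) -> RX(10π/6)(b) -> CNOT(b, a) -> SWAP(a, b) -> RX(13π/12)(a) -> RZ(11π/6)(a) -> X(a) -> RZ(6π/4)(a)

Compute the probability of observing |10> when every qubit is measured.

The probability of measuring |10> is -sqrt(3)/16 - sqrt(6)/32 + sqrt(2)/32 + 3/16.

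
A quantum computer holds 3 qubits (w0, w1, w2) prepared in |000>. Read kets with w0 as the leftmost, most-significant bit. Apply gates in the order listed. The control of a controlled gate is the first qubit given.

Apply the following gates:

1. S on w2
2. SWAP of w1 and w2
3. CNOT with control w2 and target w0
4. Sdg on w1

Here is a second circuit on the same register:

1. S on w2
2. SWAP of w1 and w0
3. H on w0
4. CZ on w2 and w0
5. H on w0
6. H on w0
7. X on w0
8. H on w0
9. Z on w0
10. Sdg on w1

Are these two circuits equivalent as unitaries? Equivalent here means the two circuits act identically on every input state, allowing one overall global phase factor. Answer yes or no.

No: there is an input state on which the two circuits produce genuinely different outputs (not merely differing by a phase).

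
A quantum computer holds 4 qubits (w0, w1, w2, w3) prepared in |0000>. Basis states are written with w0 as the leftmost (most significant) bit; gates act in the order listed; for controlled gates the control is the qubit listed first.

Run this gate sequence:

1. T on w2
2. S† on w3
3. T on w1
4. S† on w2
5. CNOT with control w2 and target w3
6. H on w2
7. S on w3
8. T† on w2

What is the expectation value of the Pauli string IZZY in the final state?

The expectation value of IZZY is 0.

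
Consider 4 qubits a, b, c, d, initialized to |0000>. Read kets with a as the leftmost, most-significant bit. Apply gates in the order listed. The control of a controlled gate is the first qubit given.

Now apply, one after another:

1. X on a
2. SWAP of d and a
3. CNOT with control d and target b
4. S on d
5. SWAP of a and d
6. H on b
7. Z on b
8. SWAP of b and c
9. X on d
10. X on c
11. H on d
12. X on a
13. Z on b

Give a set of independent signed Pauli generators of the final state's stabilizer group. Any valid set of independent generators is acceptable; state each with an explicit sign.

The final state is stabilized by the group generated by +IIXI, -IIIX, +ZIII, +IZII; other independent generating sets are equally valid.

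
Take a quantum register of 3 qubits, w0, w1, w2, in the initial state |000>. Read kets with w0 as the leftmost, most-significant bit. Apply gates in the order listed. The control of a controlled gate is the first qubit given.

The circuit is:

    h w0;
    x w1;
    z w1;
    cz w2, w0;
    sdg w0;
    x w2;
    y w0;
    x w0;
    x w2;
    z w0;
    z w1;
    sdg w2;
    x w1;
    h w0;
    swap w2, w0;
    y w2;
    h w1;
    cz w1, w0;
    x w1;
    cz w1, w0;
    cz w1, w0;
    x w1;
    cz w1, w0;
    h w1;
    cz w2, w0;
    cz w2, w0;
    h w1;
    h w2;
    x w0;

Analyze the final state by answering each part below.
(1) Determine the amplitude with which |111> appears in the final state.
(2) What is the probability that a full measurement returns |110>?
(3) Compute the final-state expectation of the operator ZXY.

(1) The final state's coefficient on |111> equals 1/2. Key observation: the block from step 17 through step 24 cancels to the identity and can be dropped.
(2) The probability of measuring |110> is 1/4.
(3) The expectation value of ZXY is 1.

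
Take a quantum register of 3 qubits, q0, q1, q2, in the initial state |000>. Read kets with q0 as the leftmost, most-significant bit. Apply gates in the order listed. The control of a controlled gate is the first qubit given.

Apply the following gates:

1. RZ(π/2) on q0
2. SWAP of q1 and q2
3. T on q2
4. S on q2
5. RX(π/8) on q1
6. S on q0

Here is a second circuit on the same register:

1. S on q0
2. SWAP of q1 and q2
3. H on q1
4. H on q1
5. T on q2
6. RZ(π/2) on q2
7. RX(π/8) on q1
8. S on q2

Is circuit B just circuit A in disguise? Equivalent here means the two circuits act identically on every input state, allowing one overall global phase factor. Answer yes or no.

No — the two circuits implement different unitaries, even allowing a global phase.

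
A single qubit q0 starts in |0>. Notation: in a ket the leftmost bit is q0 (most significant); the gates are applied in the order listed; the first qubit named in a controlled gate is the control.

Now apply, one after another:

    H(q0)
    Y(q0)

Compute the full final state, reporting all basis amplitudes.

After the circuit, the state carries amplitude -sqrt(2)*I/2 on |0>, sqrt(2)*I/2 on |1>.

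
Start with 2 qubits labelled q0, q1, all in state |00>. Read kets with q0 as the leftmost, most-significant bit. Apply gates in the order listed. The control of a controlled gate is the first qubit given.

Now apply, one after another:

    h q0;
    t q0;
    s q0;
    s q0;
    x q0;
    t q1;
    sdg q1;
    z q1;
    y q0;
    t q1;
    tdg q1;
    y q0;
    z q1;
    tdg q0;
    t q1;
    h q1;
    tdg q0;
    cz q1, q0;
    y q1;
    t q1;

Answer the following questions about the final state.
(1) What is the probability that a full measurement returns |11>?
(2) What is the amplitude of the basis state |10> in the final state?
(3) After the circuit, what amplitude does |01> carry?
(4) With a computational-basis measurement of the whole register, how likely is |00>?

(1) A full measurement returns |11> with probability 1/4. Key observation: the block from step 8 through step 13 cancels to the identity and can be dropped.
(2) The amplitude on |10> is 1/2.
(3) The amplitude on |01> is 1/2.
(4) Outcome |00> occurs with probability 1/4.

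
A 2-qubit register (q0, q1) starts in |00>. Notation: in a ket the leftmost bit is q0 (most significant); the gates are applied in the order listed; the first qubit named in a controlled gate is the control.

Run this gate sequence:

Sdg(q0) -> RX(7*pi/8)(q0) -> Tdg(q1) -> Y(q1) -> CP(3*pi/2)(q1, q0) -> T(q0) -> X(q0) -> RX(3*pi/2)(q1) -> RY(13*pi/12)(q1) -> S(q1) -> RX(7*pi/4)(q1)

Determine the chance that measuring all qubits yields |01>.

A full measurement returns |01> with probability sqrt(sqrt(2) + 2)/8 + 1/4.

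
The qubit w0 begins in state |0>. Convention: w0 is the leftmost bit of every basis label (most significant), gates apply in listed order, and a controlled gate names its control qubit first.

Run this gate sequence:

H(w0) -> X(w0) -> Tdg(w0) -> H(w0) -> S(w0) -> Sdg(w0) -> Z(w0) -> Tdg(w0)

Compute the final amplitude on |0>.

|0> carries amplitude 1/2 - exp(3*I*pi/4)/2 in the final state. Key observation: gates 5-6 undo each other exactly, leaving only the rest of the circuit to track.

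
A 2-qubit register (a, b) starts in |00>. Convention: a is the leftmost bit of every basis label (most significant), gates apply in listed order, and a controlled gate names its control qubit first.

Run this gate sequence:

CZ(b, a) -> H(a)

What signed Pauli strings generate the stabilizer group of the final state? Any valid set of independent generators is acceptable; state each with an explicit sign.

The stabilizer group can be generated by +XI, +IZ, among other valid generating sets.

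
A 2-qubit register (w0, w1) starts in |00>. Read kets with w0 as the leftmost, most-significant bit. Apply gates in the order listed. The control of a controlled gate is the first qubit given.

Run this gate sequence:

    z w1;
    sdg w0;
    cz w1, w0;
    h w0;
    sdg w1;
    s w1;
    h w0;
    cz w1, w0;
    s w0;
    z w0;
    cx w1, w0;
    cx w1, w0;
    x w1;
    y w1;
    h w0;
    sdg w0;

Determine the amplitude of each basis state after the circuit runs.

The resulting statevector has amplitude -sqrt(2)*I/2 on |00>, 0 on |01>, -sqrt(2)/2 on |10>, 0 on |11>. Key observation: gates 2-9 undo each other exactly, leaving only the rest of the circuit to track.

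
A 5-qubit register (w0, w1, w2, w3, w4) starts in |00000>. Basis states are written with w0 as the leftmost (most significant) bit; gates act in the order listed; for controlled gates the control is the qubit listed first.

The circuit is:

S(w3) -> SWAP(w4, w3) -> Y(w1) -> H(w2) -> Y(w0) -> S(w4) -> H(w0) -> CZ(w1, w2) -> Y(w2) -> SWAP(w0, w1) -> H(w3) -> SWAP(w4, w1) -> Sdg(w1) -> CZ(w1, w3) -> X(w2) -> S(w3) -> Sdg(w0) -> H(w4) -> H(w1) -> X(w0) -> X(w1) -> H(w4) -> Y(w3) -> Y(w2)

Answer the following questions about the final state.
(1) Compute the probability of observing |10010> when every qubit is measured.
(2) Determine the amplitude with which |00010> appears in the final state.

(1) The probability of measuring |10010> is 0.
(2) The amplitude on |00010> is -1/4.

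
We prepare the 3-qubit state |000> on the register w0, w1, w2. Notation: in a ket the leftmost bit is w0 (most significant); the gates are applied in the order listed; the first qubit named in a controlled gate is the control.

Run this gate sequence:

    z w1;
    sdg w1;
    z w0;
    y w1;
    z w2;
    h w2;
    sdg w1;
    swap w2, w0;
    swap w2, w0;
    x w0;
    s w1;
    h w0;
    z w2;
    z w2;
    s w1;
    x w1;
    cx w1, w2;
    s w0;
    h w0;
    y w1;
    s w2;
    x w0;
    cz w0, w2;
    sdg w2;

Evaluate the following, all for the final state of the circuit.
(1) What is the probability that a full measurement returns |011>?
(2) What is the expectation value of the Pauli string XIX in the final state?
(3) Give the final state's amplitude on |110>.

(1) The probability of measuring |011> is 1/4. Key observation: the block from step 8 through step 9 cancels to the identity and can be dropped.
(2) The observable XIX averages to 0.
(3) The amplitude on |110> is sqrt(2)*(-1 - I)/4.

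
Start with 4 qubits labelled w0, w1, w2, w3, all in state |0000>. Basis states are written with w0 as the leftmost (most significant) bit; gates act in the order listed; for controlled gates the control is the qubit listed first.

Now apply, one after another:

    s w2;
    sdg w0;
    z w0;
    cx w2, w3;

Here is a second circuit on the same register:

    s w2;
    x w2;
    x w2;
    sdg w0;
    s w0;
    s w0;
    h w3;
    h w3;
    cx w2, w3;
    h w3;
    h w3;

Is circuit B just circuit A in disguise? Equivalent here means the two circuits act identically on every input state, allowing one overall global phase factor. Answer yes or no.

Yes: on every input state the two circuits agree up to one overall phase factor.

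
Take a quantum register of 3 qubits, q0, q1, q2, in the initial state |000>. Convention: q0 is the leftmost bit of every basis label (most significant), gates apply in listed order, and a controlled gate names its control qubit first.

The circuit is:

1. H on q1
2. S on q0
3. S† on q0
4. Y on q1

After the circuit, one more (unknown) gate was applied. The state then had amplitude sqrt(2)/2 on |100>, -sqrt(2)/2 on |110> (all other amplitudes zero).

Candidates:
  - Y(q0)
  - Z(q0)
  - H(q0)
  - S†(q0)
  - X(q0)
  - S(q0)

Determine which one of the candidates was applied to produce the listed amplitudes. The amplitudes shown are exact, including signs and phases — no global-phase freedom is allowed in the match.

The unique candidate consistent with the amplitudes is Y(q0). Key observation: gates 2-3 undo each other exactly, leaving only the rest of the circuit to track.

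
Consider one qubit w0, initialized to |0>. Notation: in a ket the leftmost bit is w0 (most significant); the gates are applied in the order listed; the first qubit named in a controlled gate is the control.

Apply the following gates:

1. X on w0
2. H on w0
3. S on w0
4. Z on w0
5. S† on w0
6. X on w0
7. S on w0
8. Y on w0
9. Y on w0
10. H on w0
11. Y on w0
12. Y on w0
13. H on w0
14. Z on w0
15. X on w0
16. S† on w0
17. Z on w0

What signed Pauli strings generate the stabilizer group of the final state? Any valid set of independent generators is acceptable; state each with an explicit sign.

One valid set of independent stabilizer generators is -X (any independent generating set of the same group is equally correct). Key observation: steps 10-13 multiply out to the identity, so the circuit reduces to the remaining gates.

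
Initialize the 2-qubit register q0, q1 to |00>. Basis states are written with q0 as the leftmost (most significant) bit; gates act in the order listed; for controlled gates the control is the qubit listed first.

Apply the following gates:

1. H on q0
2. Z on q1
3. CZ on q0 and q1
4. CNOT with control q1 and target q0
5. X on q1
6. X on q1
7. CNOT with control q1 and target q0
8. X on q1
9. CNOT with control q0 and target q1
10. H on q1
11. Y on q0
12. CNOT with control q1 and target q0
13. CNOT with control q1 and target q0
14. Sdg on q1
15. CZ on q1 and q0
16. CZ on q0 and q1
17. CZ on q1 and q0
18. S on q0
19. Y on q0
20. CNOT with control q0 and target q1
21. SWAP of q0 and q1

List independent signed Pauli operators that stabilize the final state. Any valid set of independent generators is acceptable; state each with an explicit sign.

One valid set of independent stabilizer generators is -YZ, -ZX (any independent generating set of the same group is equally correct). Key observation: the block from step 4 through step 7 cancels to the identity and can be dropped.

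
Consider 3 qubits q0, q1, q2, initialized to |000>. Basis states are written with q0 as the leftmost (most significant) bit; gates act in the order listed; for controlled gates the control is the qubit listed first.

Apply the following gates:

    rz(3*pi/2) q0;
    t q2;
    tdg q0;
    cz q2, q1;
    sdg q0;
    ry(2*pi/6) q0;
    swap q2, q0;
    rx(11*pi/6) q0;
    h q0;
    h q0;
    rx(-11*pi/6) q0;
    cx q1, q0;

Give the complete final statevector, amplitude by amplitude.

After the circuit, the state carries amplitude -sqrt(3)*exp(I*pi/4)/2 on |000>, -exp(I*pi/4)/2 on |001>, and 0 on every other basis state. Key observation: steps 8-11 multiply out to the identity, so the circuit reduces to the remaining gates.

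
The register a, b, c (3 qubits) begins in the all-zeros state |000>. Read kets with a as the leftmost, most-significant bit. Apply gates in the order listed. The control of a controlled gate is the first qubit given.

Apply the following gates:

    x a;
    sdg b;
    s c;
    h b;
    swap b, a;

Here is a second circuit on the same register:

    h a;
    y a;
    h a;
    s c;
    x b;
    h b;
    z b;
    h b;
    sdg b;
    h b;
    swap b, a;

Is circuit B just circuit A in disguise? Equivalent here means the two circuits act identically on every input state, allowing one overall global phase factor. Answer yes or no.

No — the two circuits implement different unitaries, even allowing a global phase.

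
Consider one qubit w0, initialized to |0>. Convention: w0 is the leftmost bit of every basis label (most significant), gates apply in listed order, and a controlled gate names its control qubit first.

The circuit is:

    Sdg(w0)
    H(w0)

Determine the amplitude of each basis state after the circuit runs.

The resulting statevector has amplitude sqrt(2)/2 on |0>, sqrt(2)/2 on |1>.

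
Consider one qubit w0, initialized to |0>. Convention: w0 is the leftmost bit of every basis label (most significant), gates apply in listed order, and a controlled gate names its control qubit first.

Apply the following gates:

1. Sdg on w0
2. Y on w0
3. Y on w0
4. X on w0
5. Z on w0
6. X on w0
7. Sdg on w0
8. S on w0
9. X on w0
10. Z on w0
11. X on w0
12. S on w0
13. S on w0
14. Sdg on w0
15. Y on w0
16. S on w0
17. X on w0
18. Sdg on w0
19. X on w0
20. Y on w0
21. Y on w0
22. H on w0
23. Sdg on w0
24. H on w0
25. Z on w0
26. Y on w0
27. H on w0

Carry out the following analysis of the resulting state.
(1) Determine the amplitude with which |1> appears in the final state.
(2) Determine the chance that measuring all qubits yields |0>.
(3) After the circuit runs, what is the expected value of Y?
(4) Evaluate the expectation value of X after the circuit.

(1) The amplitude on |1> is -sqrt(2)/2.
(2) The probability of measuring |0> is 1/2.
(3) In the final state, Y has expectation -1.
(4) In the final state, X has expectation 0.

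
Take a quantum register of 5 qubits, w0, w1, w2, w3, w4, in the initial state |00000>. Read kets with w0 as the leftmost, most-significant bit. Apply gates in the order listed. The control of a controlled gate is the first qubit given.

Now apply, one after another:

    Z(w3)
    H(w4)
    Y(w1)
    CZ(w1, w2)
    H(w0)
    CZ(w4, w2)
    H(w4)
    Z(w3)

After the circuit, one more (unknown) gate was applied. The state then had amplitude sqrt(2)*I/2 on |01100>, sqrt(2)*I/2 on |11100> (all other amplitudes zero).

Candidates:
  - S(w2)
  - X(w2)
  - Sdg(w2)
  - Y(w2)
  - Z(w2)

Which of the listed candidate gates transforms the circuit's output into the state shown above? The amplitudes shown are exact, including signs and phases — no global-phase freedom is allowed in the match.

The applied gate was X(w2).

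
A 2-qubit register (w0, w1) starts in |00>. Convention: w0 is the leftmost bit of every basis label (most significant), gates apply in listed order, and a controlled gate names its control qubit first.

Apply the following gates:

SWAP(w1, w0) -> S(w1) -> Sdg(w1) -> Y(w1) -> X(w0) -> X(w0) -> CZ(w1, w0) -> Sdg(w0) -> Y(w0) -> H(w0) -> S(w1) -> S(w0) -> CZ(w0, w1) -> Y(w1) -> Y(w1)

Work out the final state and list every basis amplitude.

After the circuit, the state carries amplitude 0 on |00>, -sqrt(2)*I/2 on |01>, 0 on |10>, sqrt(2)/2 on |11>. Key observation: steps 5-6 multiply out to the identity, so the circuit reduces to the remaining gates.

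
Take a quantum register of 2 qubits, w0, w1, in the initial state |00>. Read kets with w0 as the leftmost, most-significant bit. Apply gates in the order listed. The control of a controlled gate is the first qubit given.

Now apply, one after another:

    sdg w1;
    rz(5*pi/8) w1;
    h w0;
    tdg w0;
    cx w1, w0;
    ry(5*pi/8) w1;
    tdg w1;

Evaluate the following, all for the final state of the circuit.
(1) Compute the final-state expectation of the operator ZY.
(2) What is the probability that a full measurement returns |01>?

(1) In the final state, ZY has expectation 0.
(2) Outcome |01> occurs with probability sqrt(2 - sqrt(2))/8 + 1/4.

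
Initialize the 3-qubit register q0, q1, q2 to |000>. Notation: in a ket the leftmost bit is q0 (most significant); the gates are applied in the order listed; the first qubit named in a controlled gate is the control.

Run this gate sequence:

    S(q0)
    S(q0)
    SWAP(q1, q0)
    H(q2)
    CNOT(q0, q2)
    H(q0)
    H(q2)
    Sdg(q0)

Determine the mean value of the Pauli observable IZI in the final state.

In the final state, IZI has expectation 1.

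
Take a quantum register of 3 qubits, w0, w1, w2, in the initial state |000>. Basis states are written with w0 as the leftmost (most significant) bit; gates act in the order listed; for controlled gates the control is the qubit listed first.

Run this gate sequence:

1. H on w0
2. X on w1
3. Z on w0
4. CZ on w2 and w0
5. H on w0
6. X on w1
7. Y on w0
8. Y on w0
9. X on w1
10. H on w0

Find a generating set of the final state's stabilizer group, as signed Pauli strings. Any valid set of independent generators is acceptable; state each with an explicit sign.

One valid set of independent stabilizer generators is -XII, -IZI, +IIZ (any independent generating set of the same group is equally correct). Key observation: steps 5-10 multiply out to the identity, so the circuit reduces to the remaining gates.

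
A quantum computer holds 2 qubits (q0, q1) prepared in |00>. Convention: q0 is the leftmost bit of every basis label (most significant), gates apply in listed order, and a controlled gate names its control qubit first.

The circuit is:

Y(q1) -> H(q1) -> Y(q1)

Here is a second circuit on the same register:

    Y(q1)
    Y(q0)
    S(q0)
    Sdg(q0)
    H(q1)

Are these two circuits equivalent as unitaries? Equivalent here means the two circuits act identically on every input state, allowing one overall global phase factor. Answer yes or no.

No — the two circuits implement different unitaries, even allowing a global phase.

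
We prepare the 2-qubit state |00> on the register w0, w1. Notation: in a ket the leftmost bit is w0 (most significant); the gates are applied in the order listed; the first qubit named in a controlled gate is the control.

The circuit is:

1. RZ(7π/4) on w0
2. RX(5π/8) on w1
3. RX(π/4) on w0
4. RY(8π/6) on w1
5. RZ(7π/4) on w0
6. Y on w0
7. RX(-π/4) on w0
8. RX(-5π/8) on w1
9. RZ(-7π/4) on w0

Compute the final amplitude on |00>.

The final state's coefficient on |00> equals sqrt(1/2 - sqrt(2)/4)*sqrt(sqrt(2)/4 + 1/2)*exp(-7*I*pi/8)*sin(5*pi/16)**2/2 + sqrt(1/2 - sqrt(2)/4)*sqrt(sqrt(2)/4 + 1/2)*exp(-7*I*pi/8)*cos(5*pi/16)**2/2 + sqrt(1/2 - sqrt(2)/4)*sqrt(sqrt(2)/4 + 1/2)*exp(7*I*pi/8)*cos(5*pi/16)**2/2 + sqrt(1/2 - sqrt(2)/4)*sqrt(sqrt(2)/4 + 1/2)*exp(7*I*pi/8)*sin(5*pi/16)**2/2 - sqrt(3)*I*sqrt(1/2 - sqrt(2)/4)*sqrt(sqrt(2)/4 + 1/2)*exp(-7*I*pi/8)*sin(5*pi/16)*cos(5*pi/16) - sqrt(3)*I*sqrt(1/2 - sqrt(2)/4)*sqrt(sqrt(2)/4 + 1/2)*exp(7*I*pi/8)*sin(5*pi/16)*cos(5*pi/16).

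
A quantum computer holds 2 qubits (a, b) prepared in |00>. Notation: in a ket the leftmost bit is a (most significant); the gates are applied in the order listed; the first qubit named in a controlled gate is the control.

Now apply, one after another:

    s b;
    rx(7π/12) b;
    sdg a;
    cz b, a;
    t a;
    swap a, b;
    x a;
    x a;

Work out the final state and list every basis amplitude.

After the circuit, the state carries amplitude -sqrt(2 - sqrt(2))/4 + sqrt(3*sqrt(2) + 6)/4 on |00>, 0 on |01>, -I*sqrt(sqrt(2) + 2)/4 - I*sqrt(6 - 3*sqrt(2))/4 on |10>, 0 on |11>. Key observation: steps 7-8 multiply out to the identity, so the circuit reduces to the remaining gates.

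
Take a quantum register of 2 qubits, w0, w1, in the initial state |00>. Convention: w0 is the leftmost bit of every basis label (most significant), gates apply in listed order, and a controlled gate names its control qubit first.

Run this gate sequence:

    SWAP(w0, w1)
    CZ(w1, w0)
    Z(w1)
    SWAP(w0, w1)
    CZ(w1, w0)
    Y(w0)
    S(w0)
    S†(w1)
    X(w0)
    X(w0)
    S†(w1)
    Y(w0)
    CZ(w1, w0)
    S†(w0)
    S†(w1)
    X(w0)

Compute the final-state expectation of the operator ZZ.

In the final state, ZZ has expectation -1. Key observation: the block from step 9 through step 10 cancels to the identity and can be dropped.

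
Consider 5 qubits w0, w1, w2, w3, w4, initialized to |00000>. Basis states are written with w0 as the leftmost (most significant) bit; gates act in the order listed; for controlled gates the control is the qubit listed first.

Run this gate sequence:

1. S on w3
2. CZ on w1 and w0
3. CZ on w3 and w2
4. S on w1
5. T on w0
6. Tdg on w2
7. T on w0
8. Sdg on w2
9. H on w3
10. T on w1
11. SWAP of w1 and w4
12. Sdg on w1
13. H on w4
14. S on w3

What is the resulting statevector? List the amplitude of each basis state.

The final amplitudes are 1/2 on |00000>, 1/2 on |00001>, I/2 on |00010>, I/2 on |00011>, and 0 on every other basis state.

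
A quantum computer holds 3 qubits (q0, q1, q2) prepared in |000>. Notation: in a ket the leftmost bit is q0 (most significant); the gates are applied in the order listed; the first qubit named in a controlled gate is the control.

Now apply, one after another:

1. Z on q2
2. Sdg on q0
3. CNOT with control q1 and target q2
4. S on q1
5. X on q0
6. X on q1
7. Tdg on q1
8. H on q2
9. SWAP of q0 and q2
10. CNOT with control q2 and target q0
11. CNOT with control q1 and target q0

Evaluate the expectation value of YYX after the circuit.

In the final state, YYX has expectation 0.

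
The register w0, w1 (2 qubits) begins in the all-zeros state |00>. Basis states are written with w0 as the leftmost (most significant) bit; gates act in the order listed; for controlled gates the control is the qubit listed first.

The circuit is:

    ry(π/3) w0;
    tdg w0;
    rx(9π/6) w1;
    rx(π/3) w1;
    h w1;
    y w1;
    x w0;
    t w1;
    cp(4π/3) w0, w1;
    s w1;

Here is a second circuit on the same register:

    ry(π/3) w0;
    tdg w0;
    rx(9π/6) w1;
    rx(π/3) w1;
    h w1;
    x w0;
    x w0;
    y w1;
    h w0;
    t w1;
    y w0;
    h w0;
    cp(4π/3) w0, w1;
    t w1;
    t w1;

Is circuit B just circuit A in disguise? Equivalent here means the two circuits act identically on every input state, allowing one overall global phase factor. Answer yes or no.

No — the two circuits implement different unitaries, even allowing a global phase.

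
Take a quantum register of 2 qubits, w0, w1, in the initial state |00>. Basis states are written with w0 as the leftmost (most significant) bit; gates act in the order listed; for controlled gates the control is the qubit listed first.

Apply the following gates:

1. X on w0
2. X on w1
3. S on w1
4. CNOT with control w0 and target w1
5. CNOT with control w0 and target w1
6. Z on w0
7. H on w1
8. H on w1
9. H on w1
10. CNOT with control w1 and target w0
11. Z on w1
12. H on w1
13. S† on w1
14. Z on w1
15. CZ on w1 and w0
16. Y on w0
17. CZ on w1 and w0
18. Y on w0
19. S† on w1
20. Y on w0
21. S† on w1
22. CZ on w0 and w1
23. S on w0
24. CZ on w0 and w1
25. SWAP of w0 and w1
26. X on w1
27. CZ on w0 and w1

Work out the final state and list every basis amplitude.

The final amplitudes are I/2 on |00>, -1/2 on |01>, 1/2 on |10>, I/2 on |11>. Key observation: gates 4-5 undo each other exactly, leaving only the rest of the circuit to track.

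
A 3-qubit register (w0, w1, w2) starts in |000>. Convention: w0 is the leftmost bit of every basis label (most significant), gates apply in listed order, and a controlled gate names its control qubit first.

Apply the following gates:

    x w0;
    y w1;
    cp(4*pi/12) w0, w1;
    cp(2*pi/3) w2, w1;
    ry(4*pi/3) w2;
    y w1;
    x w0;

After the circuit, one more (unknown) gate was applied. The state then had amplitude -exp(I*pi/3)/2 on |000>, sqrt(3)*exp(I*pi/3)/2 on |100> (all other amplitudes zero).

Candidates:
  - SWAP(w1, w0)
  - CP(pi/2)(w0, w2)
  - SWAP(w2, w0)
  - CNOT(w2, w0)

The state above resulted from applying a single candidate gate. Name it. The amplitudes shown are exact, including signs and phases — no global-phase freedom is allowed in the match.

The applied gate was SWAP(w2, w0).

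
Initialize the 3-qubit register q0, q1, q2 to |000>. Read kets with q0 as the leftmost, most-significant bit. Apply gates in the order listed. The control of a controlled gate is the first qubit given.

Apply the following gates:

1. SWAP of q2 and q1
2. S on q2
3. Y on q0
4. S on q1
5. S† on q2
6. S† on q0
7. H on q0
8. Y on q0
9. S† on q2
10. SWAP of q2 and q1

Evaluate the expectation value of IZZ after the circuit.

The observable IZZ averages to 1.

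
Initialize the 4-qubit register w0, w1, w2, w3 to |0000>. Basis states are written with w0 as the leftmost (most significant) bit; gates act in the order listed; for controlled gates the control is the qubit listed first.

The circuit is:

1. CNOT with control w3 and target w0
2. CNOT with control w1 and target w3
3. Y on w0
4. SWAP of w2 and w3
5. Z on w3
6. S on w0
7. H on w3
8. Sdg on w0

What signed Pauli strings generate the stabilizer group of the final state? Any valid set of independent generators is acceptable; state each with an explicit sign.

One valid set of independent stabilizer generators is +IIIX, -ZIII, +IZII, +IIZI (any independent generating set of the same group is equally correct).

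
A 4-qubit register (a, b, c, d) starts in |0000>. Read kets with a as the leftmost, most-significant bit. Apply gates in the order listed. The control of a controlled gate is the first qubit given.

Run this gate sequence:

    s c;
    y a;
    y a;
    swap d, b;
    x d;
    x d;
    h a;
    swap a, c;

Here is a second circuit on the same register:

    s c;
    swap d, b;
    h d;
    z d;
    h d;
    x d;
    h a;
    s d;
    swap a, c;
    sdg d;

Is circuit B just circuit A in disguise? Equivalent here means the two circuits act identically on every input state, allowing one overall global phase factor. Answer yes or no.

Yes, they are equivalent — the unitaries differ by at most a global phase.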